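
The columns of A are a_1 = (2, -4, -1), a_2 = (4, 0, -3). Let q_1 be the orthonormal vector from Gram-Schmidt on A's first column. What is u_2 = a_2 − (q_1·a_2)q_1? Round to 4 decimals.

u_2 = (2.9524, 2.0952, -2.4762)

a_1 = (2, -4, -1); ‖a_1‖ = 4.5826, so q_1 = (0.4364, -0.8729, -0.2182).
q_1·a_2 = 0.4364·4 + (-0.8729)·0 + (-0.2182)·(-3) = 2.4004.
u_2 = a_2 − 2.4004·q_1 = (2.9524, 2.0952, -2.4762).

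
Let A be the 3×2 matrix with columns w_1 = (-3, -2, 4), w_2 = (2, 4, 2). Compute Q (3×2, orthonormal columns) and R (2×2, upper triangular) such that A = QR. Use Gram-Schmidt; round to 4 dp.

w_1 = (-3, -2, 4); ‖w_1‖ = 5.3852, so e_1 = (-0.5571, -0.3714, 0.7428).
e_1·w_2 = (-0.5571)·2 + (-0.3714)·4 + 0.7428·2 = -1.1142.
u_2 = w_2 + 1.1142·e_1 = (1.3793, 3.5862, 2.8276).
‖u_2‖ = 4.7706, so e_2 = (0.2891, 0.7517, 0.5927).

Q = [[-0.5571, 0.2891], [-0.3714, 0.7517], [0.7428, 0.5927]], R = [[5.3852, -1.1142], [0.0000, 4.7706]]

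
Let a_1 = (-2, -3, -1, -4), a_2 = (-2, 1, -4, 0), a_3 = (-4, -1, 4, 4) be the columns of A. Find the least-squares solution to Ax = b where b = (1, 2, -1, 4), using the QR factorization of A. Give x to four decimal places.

a_1 = (-2, -3, -1, -4); ‖a_1‖ = 5.4772, so q_1 = (-0.3651, -0.5477, -0.1826, -0.7303).
q_1·a_2 = (-0.3651)·(-2) + (-0.5477)·1 + (-0.1826)·(-4) + (-0.7303)·0 = 0.9129.
u_2 = a_2 − 0.9129·q_1 = (-1.6667, 1.5000, -3.8333, 0.6667).
‖u_2‖ = 4.4907, so q_2 = (-0.3711, 0.3340, -0.8536, 0.1485).
q_1·a_3 = (-0.3651)·(-4) + (-0.5477)·(-1) + (-0.1826)·4 + (-0.7303)·4 = -1.6432; q_2·a_3 = (-0.3711)·(-4) + 0.3340·(-1) + (-0.8536)·4 + 0.1485·4 = -1.6701.
u_3 = a_3 + 1.6432·q_1 + 1.6701·q_2 = (-5.2198, -1.3421, 2.2744, 3.0479).
‖u_3‖ = 6.5963, so q_3 = (-0.7913, -0.2035, 0.3448, 0.4621).
Qᵀb = (-4.1992, 1.7443, 0.3052).
Back-substitute: x_3 = 0.3052/6.5963 = 0.0463.
x_2 = (1.7443 + 1.6701·0.0463)/4.4907 = 0.4056.
x_1 = (-4.1992 − 0.9129·0.4056 + 1.6432·0.0463)/5.4772 = -0.8204.

x = (-0.8204, 0.4056, 0.0463)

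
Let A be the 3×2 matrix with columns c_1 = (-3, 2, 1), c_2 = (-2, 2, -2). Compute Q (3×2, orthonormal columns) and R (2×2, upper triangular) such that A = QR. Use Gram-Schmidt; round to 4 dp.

c_1 = (-3, 2, 1); ‖c_1‖ = 3.7417, so q_1 = (-0.8018, 0.5345, 0.2673).
q_1·c_2 = (-0.8018)·(-2) + 0.5345·2 + 0.2673·(-2) = 2.1381.
u_2 = c_2 − 2.1381·q_1 = (-0.2857, 0.8571, -2.5714).
‖u_2‖ = 2.7255, so q_2 = (-0.1048, 0.3145, -0.9435).

Q = [[-0.8018, -0.1048], [0.5345, 0.3145], [0.2673, -0.9435]], R = [[3.7417, 2.1381], [0.0000, 2.7255]]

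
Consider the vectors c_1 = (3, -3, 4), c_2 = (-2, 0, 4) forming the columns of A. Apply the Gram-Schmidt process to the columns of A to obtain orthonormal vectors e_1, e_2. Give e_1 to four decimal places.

e_1 = c_1/‖c_1‖ = (3, -3, 4)/5.8310 = (0.5145, -0.5145, 0.6860).

e_1 = (0.5145, -0.5145, 0.6860)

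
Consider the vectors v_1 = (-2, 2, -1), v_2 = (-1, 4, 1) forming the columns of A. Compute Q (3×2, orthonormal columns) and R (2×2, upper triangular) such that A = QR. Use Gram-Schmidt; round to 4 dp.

Q = [[-0.6667, 0.3333], [0.6667, 0.6667], [-0.3333, 0.6667]], R = [[3.0000, 3.0000], [0.0000, 3.0000]]

v_1 = (-2, 2, -1); ‖v_1‖ = 3.0000, so e_1 = (-0.6667, 0.6667, -0.3333).
e_1·v_2 = (-0.6667)·(-1) + 0.6667·4 + (-0.3333)·1 = 3.0000.
u_2 = v_2 − 3.0000·e_1 = (1.0000, 2.0000, 2.0000).
‖u_2‖ = 3.0000, so e_2 = (0.3333, 0.6667, 0.6667).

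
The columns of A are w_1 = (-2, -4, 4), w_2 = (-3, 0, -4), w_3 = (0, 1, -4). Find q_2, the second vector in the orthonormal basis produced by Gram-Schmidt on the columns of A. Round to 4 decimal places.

w_1 = (-2, -4, 4); ‖w_1‖ = 6.0000, so q_1 = (-0.3333, -0.6667, 0.6667).
q_1·w_2 = (-0.3333)·(-3) + (-0.6667)·0 + 0.6667·(-4) = -1.6667.
u_2 = w_2 + 1.6667·q_1 = (-3.5556, -1.1111, -2.8889).
‖u_2‖ = 4.7140, so q_2 = (-0.7542, -0.2357, -0.6128).

q_2 = (-0.7542, -0.2357, -0.6128)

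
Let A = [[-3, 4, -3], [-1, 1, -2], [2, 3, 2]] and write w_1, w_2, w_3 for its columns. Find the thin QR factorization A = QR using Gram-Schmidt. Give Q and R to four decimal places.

Q = [[-0.8018, 0.5270, 0.2817], [-0.2673, 0.1054, -0.9578], [0.5345, 0.8433, -0.0563]], R = [[3.7417, -1.8708, 4.0089], [0.0000, 4.7434, -0.1054], [0.0000, 0.0000, 0.9578]]

q_1 = w_1/‖w_1‖ = (-3, -1, 2)/3.7417 = (-0.8018, -0.2673, 0.5345).
r_{12} = q_1·w_2 = -1.8708.
u_2 = w_2 + 1.8708·q_1 = (2.5000, 0.5000, 4.0000).
‖u_2‖ = 4.7434, so q_2 = (0.5270, 0.1054, 0.8433).
r_{13} = q_1·w_3 = 4.0089; r_{23} = q_2·w_3 = -0.1054.
u_3 = w_3 − 4.0089·q_1 + 0.1054·q_2 = (0.2698, -0.9175, -0.0540).
‖u_3‖ = 0.9578, so q_3 = (0.2817, -0.9578, -0.0563).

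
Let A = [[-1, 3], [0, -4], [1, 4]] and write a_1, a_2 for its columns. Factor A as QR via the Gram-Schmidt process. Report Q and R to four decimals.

a_1 = (-1, 0, 1); ‖a_1‖ = 1.4142, so q_1 = (-0.7071, 0.0000, 0.7071).
q_1·a_2 = (-0.7071)·3 + 0.0000·(-4) + 0.7071·4 = 0.7071.
u_2 = a_2 − 0.7071·q_1 = (3.5000, -4.0000, 3.5000).
‖u_2‖ = 6.3640, so q_2 = (0.5500, -0.6285, 0.5500).

Q = [[-0.7071, 0.5500], [0.0000, -0.6285], [0.7071, 0.5500]], R = [[1.4142, 0.7071], [0.0000, 6.3640]]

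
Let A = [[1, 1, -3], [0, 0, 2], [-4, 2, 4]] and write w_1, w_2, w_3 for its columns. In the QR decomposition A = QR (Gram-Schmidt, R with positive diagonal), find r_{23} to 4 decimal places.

w_1 = (1, 0, -4); ‖w_1‖ = 4.1231, so e_1 = (0.2425, 0.0000, -0.9701).
e_1·w_2 = 0.2425·1 + 0.0000·0 + (-0.9701)·2 = -1.6977.
u_2 = w_2 + 1.6977·e_1 = (1.4118, 0.0000, 0.3529).
‖u_2‖ = 1.4552, so e_2 = (0.9701, 0.0000, 0.2425).
r_{23} = e_2·w_3 = -1.9403.

r_{23} = -1.9403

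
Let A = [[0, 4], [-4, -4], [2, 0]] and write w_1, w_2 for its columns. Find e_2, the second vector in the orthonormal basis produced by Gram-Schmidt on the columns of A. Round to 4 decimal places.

w_1 = (0, -4, 2); ‖w_1‖ = 4.4721, so e_1 = (0.0000, -0.8944, 0.4472).
e_1·w_2 = 0.0000·4 + (-0.8944)·(-4) + 0.4472·0 = 3.5777.
u_2 = w_2 − 3.5777·e_1 = (4.0000, -0.8000, -1.6000).
‖u_2‖ = 4.3818, so e_2 = (0.9129, -0.1826, -0.3651).

e_2 = (0.9129, -0.1826, -0.3651)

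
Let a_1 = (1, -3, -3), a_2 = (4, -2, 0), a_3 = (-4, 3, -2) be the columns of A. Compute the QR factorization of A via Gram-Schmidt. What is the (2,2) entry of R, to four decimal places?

r_{22} = 3.8389

a_1 = (1, -3, -3); ‖a_1‖ = 4.3589, so e_1 = (0.2294, -0.6882, -0.6882).
e_1·a_2 = 0.2294·4 + (-0.6882)·(-2) + (-0.6882)·0 = 2.2942.
u_2 = a_2 − 2.2942·e_1 = (3.4737, -0.4211, 1.5789).
r_{22} = ‖u_2‖ = 3.8389.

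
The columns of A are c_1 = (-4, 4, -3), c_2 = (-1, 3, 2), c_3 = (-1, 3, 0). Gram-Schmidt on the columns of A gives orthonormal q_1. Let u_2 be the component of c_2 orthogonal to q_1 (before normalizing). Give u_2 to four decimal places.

u_2 = (-0.0244, 2.0244, 2.7317)

c_1 = (-4, 4, -3); ‖c_1‖ = 6.4031, so q_1 = (-0.6247, 0.6247, -0.4685).
q_1·c_2 = (-0.6247)·(-1) + 0.6247·3 + (-0.4685)·2 = 1.5617.
u_2 = c_2 − 1.5617·q_1 = (-0.0244, 2.0244, 2.7317).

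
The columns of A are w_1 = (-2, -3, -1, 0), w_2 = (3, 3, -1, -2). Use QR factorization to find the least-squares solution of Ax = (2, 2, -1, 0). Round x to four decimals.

x = (-0.1984, 0.4444)

e_1 = w_1/‖w_1‖ = (-2, -3, -1, 0)/3.7417 = (-0.5345, -0.8018, -0.2673, 0.0000).
r_{12} = e_1·w_2 = -3.7417.
u_2 = w_2 + 3.7417·e_1 = (1.0000, 0.0000, -2.0000, -2.0000).
‖u_2‖ = 3.0000, so e_2 = (0.3333, 0.0000, -0.6667, -0.6667).
Qᵀb = (-2.4054, 1.3333).
Back-substitute: x_2 = 1.3333/3.0000 = 0.4444.
x_1 = (-2.4054 + 3.7417·0.4444)/3.7417 = -0.1984.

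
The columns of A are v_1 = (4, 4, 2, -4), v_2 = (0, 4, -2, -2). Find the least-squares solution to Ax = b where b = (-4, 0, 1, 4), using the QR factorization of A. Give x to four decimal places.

e_1 = v_1/‖v_1‖ = (4, 4, 2, -4)/7.2111 = (0.5547, 0.5547, 0.2774, -0.5547).
r_{12} = e_1·v_2 = 2.7735.
u_2 = v_2 − 2.7735·e_1 = (-1.5385, 2.4615, -2.7692, -0.4615).
‖u_2‖ = 4.0383, so e_2 = (-0.3810, 0.6096, -0.6857, -0.1143).
Qᵀb = (-4.1603, 0.3810).
Back-substitute: x_2 = 0.3810/4.0383 = 0.0943.
x_1 = (-4.1603 − 2.7735·0.0943)/7.2111 = -0.6132.

x = (-0.6132, 0.0943)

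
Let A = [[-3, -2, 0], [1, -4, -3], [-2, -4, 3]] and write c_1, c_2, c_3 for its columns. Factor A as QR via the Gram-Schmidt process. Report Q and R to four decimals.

c_1 = (-3, 1, -2); ‖c_1‖ = 3.7417, so e_1 = (-0.8018, 0.2673, -0.5345).
e_1·c_2 = (-0.8018)·(-2) + 0.2673·(-4) + (-0.5345)·(-4) = 2.6726.
u_2 = c_2 − 2.6726·e_1 = (0.1429, -4.7143, -2.5714).
‖u_2‖ = 5.3719, so e_2 = (0.0266, -0.8776, -0.4787).
e_1·c_3 = (-0.8018)·0 + 0.2673·(-3) + (-0.5345)·3 = -2.4054; e_2·c_3 = 0.0266·0 + (-0.8776)·(-3) + (-0.4787)·3 = 1.1967.
u_3 = c_3 + 2.4054·e_1 − 1.1967·e_2 = (-1.9604, -1.3069, 2.2871).
‖u_3‖ = 3.2836, so e_3 = (-0.5970, -0.3980, 0.6965).

Q = [[-0.8018, 0.0266, -0.5970], [0.2673, -0.8776, -0.3980], [-0.5345, -0.4787, 0.6965]], R = [[3.7417, 2.6726, -2.4054], [0.0000, 5.3719, 1.1967], [0.0000, 0.0000, 3.2836]]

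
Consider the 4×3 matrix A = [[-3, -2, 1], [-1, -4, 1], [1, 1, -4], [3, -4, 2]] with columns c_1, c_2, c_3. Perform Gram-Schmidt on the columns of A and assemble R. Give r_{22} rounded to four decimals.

q_1 = c_1/‖c_1‖ = (-3, -1, 1, 3)/4.4721 = (-0.6708, -0.2236, 0.2236, 0.6708).
r_{12} = q_1·c_2 = -0.2236.
u_2 = c_2 + 0.2236·q_1 = (-2.1500, -4.0500, 1.0500, -3.8500).
r_{22} = ‖u_2‖ = 6.0787.

r_{22} = 6.0787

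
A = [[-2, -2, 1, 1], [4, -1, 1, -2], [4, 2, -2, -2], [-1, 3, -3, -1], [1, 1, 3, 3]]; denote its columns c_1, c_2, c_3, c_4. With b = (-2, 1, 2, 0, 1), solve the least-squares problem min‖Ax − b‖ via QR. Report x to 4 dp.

e_1 = c_1/‖c_1‖ = (-2, 4, 4, -1, 1)/6.1644 = (-0.3244, 0.6489, 0.6489, -0.1622, 0.1622).
r_{12} = e_1·c_2 = 0.9733.
u_2 = c_2 − 0.9733·e_1 = (-1.6842, -1.6316, 1.3684, 3.1579, 0.8421).
‖u_2‖ = 4.2488, so e_2 = (-0.3964, -0.3840, 0.3221, 0.7432, 0.1982).
r_{13} = e_1·c_3 = 0.0000; r_{23} = e_2·c_3 = -3.0597.
u_3 = c_3 + 0.0000·e_1 + 3.0597·e_2 = (-0.2128, -0.1749, -1.0146, -0.7259, 3.6064).
‖u_3‖ = 3.8260, so e_3 = (-0.0556, -0.0457, -0.2652, -0.1897, 0.9426).
r_{14} = e_1·c_4 = -2.2711; r_{24} = e_2·c_4 = -0.4212; r_{34} = e_3·c_4 = 3.5837.
u_4 = c_4 + 2.2711·e_1 + 0.4212·e_2 − 3.5837·e_3 = (0.2956, -0.5242, 0.5596, -0.3754, 0.0739).
‖u_4‖ = 0.9065, so e_4 = (0.3260, -0.5783, 0.6174, -0.4141, 0.0815).
Qᵀb = (2.7578, 1.2511, 0.4778, 0.0859).
Back-substitute: x_4 = 0.0859/0.9065 = 0.0948.
x_3 = (0.4778 − 3.5837·0.0948)/3.8260 = 0.0361.
x_2 = (1.2511 + 3.0597·0.0361 + 0.4212·0.0948)/4.2488 = 0.3299.
x_1 = (2.7578 − 0.9733·0.3299 + 0.0000·0.0361 + 2.2711·0.0948)/6.1644 = 0.4302.

x = (0.4302, 0.3299, 0.0361, 0.0948)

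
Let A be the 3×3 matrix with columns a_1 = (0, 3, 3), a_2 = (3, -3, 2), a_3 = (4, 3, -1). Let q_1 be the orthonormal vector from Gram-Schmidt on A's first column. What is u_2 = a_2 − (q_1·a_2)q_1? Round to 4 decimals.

a_1 = (0, 3, 3); ‖a_1‖ = 4.2426, so q_1 = (0.0000, 0.7071, 0.7071).
q_1·a_2 = 0.0000·3 + 0.7071·(-3) + 0.7071·2 = -0.7071.
u_2 = a_2 + 0.7071·q_1 = (3.0000, -2.5000, 2.5000).

u_2 = (3.0000, -2.5000, 2.5000)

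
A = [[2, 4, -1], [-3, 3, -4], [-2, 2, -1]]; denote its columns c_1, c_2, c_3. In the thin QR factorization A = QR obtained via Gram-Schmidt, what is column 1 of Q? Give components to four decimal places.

c_1 = (2, -3, -2); ‖c_1‖ = 4.1231, so e_1 = (0.4851, -0.7276, -0.4851).

e_1 = (0.4851, -0.7276, -0.4851)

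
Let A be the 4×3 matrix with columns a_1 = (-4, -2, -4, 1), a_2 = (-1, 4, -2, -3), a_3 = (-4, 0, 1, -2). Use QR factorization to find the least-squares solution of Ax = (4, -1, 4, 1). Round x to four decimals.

x = (-0.7437, -0.5846, -0.0898)

e_1 = a_1/‖a_1‖ = (-4, -2, -4, 1)/6.0828 = (-0.6576, -0.3288, -0.6576, 0.1644).
r_{12} = e_1·a_2 = 0.1644.
u_2 = a_2 − 0.1644·e_1 = (-0.8919, 4.0541, -1.8919, -3.0270).
‖u_2‖ = 5.4748, so e_2 = (-0.1629, 0.7405, -0.3456, -0.5529).
r_{13} = e_1·a_3 = 1.6440; r_{23} = e_2·a_3 = 1.4119.
u_3 = a_3 − 1.6440·e_1 − 1.4119·e_2 = (-2.6889, -0.5050, 2.5690, -1.4896).
‖u_3‖ = 4.0378, so e_3 = (-0.6659, -0.1251, 0.6362, -0.3689).
Qᵀb = (-4.7676, -3.3273, -0.3627).
Back-substitute: x_3 = -0.3627/4.0378 = -0.0898.
x_2 = (-3.3273 − 1.4119·(-0.0898))/5.4748 = -0.5846.
x_1 = (-4.7676 − 0.1644·(-0.5846) − 1.6440·(-0.0898))/6.0828 = -0.7437.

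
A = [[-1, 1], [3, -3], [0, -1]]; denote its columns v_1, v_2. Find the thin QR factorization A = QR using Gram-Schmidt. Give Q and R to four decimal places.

Q = [[-0.3162, 0.0000], [0.9487, 0.0000], [0.0000, -1.0000]], R = [[3.1623, -3.1623], [0.0000, 1.0000]]

v_1 = (-1, 3, 0); ‖v_1‖ = 3.1623, so q_1 = (-0.3162, 0.9487, 0.0000).
q_1·v_2 = (-0.3162)·1 + 0.9487·(-3) + 0.0000·(-1) = -3.1623.
u_2 = v_2 + 3.1623·q_1 = (0.0000, 0.0000, -1.0000).
‖u_2‖ = 1.0000, so q_2 = (0.0000, 0.0000, -1.0000).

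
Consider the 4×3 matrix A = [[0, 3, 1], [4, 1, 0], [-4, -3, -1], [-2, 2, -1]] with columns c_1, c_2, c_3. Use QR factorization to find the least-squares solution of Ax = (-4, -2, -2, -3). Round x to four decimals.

x = (0.3235, -0.9412, 0.9412)

e_1 = c_1/‖c_1‖ = (0, 4, -4, -2)/6.0000 = (0.0000, 0.6667, -0.6667, -0.3333).
r_{12} = e_1·c_2 = 2.0000.
u_2 = c_2 − 2.0000·e_1 = (3.0000, -0.3333, -1.6667, 2.6667).
‖u_2‖ = 4.3589, so e_2 = (0.6882, -0.0765, -0.3824, 0.6118).
r_{13} = e_1·c_3 = 1.0000; r_{23} = e_2·c_3 = 0.4588.
u_3 = c_3 − 1.0000·e_1 − 0.4588·e_2 = (0.6842, -0.6316, -0.1579, -0.9474).
‖u_3‖ = 1.3377, so e_3 = (0.5115, -0.4721, -0.1180, -0.7082).
Qᵀb = (1.0000, -3.6707, 1.2590).
Back-substitute: x_3 = 1.2590/1.3377 = 0.9412.
x_2 = (-3.6707 − 0.4588·0.9412)/4.3589 = -0.9412.
x_1 = (1.0000 − 2.0000·(-0.9412) − 1.0000·0.9412)/6.0000 = 0.3235.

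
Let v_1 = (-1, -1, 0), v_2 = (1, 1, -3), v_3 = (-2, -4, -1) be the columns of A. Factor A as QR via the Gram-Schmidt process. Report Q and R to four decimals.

v_1 = (-1, -1, 0); ‖v_1‖ = 1.4142, so q_1 = (-0.7071, -0.7071, 0.0000).
q_1·v_2 = (-0.7071)·1 + (-0.7071)·1 + 0.0000·(-3) = -1.4142.
u_2 = v_2 + 1.4142·q_1 = (0.0000, 0.0000, -3.0000).
‖u_2‖ = 3.0000, so q_2 = (0.0000, 0.0000, -1.0000).
q_1·v_3 = (-0.7071)·(-2) + (-0.7071)·(-4) + 0.0000·(-1) = 4.2426; q_2·v_3 = 0.0000·(-2) + 0.0000·(-4) + (-1.0000)·(-1) = 1.0000.
u_3 = v_3 − 4.2426·q_1 − 1.0000·q_2 = (1.0000, -1.0000, 0.0000).
‖u_3‖ = 1.4142, so q_3 = (0.7071, -0.7071, 0.0000).

Q = [[-0.7071, 0.0000, 0.7071], [-0.7071, 0.0000, -0.7071], [0.0000, -1.0000, 0.0000]], R = [[1.4142, -1.4142, 4.2426], [0.0000, 3.0000, 1.0000], [0.0000, 0.0000, 1.4142]]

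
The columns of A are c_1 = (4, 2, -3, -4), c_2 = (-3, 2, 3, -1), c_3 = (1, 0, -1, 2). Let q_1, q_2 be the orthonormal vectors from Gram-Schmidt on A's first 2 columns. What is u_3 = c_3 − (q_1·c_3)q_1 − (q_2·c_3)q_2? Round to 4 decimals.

q_1 = c_1/‖c_1‖ = (4, 2, -3, -4)/6.7082 = (0.5963, 0.2981, -0.4472, -0.5963).
r_{12} = q_1·c_2 = -1.9379.
u_2 = c_2 + 1.9379·q_1 = (-1.8444, 2.5778, 2.1333, -2.1556).
‖u_2‖ = 4.3868, so q_2 = (-0.4204, 0.5876, 0.4863, -0.4914).
r_{13} = q_1·c_3 = -0.1491; r_{23} = q_2·c_3 = -1.8895.
u_3 = c_3 + 0.1491·q_1 + 1.8895·q_2 = (0.2945, 1.1547, -0.1478, 0.9827).

u_3 = (0.2945, 1.1547, -0.1478, 0.9827)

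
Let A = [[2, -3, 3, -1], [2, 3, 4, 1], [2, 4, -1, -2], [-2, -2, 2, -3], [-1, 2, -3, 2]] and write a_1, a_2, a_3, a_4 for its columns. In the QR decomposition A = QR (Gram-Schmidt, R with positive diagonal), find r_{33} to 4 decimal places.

r_{33} = 4.8406

a_1 = (2, 2, 2, -2, -1); ‖a_1‖ = 4.1231, so q_1 = (0.4851, 0.4851, 0.4851, -0.4851, -0.2425).
q_1·a_2 = 0.4851·(-3) + 0.4851·3 + 0.4851·4 + (-0.4851)·(-2) + (-0.2425)·2 = 2.4254.
u_2 = a_2 − 2.4254·q_1 = (-4.1765, 1.8235, 2.8235, -0.8235, 2.5882).
‖u_2‖ = 6.0098, so q_2 = (-0.6949, 0.3034, 0.4698, -0.1370, 0.4307).
q_1·a_3 = 0.4851·3 + 0.4851·4 + 0.4851·(-1) + (-0.4851)·2 + (-0.2425)·(-3) = 2.6679; q_2·a_3 = (-0.6949)·3 + 0.3034·4 + 0.4698·(-1) + (-0.1370)·2 + 0.4307·(-3) = -2.9070.
u_3 = a_3 − 2.6679·q_1 + 2.9070·q_2 = (-0.3143, 3.5879, -0.9283, 2.8958, -1.1010).
r_{33} = ‖u_3‖ = 4.8406.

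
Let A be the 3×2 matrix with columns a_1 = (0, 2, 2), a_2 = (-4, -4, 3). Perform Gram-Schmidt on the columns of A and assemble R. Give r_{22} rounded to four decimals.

r_{22} = 6.3640

q_1 = a_1/‖a_1‖ = (0, 2, 2)/2.8284 = (0.0000, 0.7071, 0.7071).
r_{12} = q_1·a_2 = -0.7071.
u_2 = a_2 + 0.7071·q_1 = (-4.0000, -3.5000, 3.5000).
r_{22} = ‖u_2‖ = 6.3640.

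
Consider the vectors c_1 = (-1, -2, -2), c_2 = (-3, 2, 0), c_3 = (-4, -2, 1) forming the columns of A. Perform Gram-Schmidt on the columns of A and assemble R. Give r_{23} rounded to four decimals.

r_{23} = 2.4140

c_1 = (-1, -2, -2); ‖c_1‖ = 3.0000, so q_1 = (-0.3333, -0.6667, -0.6667).
q_1·c_2 = (-0.3333)·(-3) + (-0.6667)·2 + (-0.6667)·0 = -0.3333.
u_2 = c_2 + 0.3333·q_1 = (-3.1111, 1.7778, -0.2222).
‖u_2‖ = 3.5901, so q_2 = (-0.8666, 0.4952, -0.0619).
r_{23} = q_2·c_3 = 2.4140.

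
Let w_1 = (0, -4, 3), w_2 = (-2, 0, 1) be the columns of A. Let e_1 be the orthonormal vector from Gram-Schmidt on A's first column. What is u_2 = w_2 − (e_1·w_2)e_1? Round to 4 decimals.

w_1 = (0, -4, 3); ‖w_1‖ = 5.0000, so e_1 = (0.0000, -0.8000, 0.6000).
e_1·w_2 = 0.0000·(-2) + (-0.8000)·0 + 0.6000·1 = 0.6000.
u_2 = w_2 − 0.6000·e_1 = (-2.0000, 0.4800, 0.6400).

u_2 = (-2.0000, 0.4800, 0.6400)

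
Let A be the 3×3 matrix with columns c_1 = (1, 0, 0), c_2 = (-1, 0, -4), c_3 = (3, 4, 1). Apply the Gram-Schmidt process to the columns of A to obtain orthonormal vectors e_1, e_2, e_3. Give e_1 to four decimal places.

c_1 = (1, 0, 0); ‖c_1‖ = 1.0000, so e_1 = (1.0000, 0.0000, 0.0000).

e_1 = (1.0000, 0.0000, 0.0000)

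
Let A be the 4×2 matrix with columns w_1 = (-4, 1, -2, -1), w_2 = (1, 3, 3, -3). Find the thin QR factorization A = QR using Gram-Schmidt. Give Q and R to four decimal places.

Q = [[-0.8528, 0.0522], [0.2132, 0.6093], [-0.4264, 0.5048], [-0.2132, -0.6093]], R = [[4.6904, -0.8528], [0.0000, 5.2223]]

q_1 = w_1/‖w_1‖ = (-4, 1, -2, -1)/4.6904 = (-0.8528, 0.2132, -0.4264, -0.2132).
r_{12} = q_1·w_2 = -0.8528.
u_2 = w_2 + 0.8528·q_1 = (0.2727, 3.1818, 2.6364, -3.1818).
‖u_2‖ = 5.2223, so q_2 = (0.0522, 0.6093, 0.5048, -0.6093).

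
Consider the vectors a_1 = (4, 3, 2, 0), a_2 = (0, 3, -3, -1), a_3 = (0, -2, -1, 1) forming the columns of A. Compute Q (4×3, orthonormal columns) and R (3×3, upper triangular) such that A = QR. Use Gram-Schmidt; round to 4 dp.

a_1 = (4, 3, 2, 0); ‖a_1‖ = 5.3852, so e_1 = (0.7428, 0.5571, 0.3714, 0.0000).
e_1·a_2 = 0.7428·0 + 0.5571·3 + 0.3714·(-3) + 0.0000·(-1) = 0.5571.
u_2 = a_2 − 0.5571·e_1 = (-0.4138, 2.6897, -3.2069, -1.0000).
‖u_2‖ = 4.3232, so e_2 = (-0.0957, 0.6222, -0.7418, -0.2313).
e_1·a_3 = 0.7428·0 + 0.5571·(-2) + 0.3714·(-1) + 0.0000·1 = -1.4856; e_2·a_3 = (-0.0957)·0 + 0.6222·(-2) + (-0.7418)·(-1) + (-0.2313)·1 = -0.7338.
u_3 = a_3 + 1.4856·e_1 + 0.7338·e_2 = (1.0332, -0.7159, -0.9926, 0.8303).
‖u_3‖ = 1.8041, so e_3 = (0.5727, -0.3968, -0.5502, 0.4602).

Q = [[0.7428, -0.0957, 0.5727], [0.5571, 0.6222, -0.3968], [0.3714, -0.7418, -0.5502], [0.0000, -0.2313, 0.4602]], R = [[5.3852, 0.5571, -1.4856], [0.0000, 4.3232, -0.7338], [0.0000, 0.0000, 1.8041]]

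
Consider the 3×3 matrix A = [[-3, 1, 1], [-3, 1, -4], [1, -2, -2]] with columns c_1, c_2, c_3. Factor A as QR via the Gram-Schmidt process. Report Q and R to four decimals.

c_1 = (-3, -3, 1); ‖c_1‖ = 4.3589, so e_1 = (-0.6882, -0.6882, 0.2294).
e_1·c_2 = (-0.6882)·1 + (-0.6882)·1 + 0.2294·(-2) = -1.8353.
u_2 = c_2 + 1.8353·e_1 = (-0.2632, -0.2632, -1.5789).
‖u_2‖ = 1.6222, so e_2 = (-0.1622, -0.1622, -0.9733).
e_1·c_3 = (-0.6882)·1 + (-0.6882)·(-4) + 0.2294·(-2) = 1.6059; e_2·c_3 = (-0.1622)·1 + (-0.1622)·(-4) + (-0.9733)·(-2) = 2.4333.
u_3 = c_3 − 1.6059·e_1 − 2.4333·e_2 = (2.5000, -2.5000, 0.0000).
‖u_3‖ = 3.5355, so e_3 = (0.7071, -0.7071, 0.0000).

Q = [[-0.6882, -0.1622, 0.7071], [-0.6882, -0.1622, -0.7071], [0.2294, -0.9733, 0.0000]], R = [[4.3589, -1.8353, 1.6059], [0.0000, 1.6222, 2.4333], [0.0000, 0.0000, 3.5355]]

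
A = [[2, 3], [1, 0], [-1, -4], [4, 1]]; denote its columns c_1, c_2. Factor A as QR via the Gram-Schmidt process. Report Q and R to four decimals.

Q = [[0.4264, 0.4178], [0.2132, -0.1539], [-0.2132, -0.8136], [0.8528, -0.3738]], R = [[4.6904, 2.9848], [0.0000, 4.1341]]

c_1 = (2, 1, -1, 4); ‖c_1‖ = 4.6904, so q_1 = (0.4264, 0.2132, -0.2132, 0.8528).
q_1·c_2 = 0.4264·3 + 0.2132·0 + (-0.2132)·(-4) + 0.8528·1 = 2.9848.
u_2 = c_2 − 2.9848·q_1 = (1.7273, -0.6364, -3.3636, -1.5455).
‖u_2‖ = 4.1341, so q_2 = (0.4178, -0.1539, -0.8136, -0.3738).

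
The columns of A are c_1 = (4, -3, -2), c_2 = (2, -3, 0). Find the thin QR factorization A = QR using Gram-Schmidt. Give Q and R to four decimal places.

Q = [[0.7428, -0.1980], [-0.5571, -0.7126], [-0.3714, 0.6730]], R = [[5.3852, 3.1568], [0.0000, 1.7420]]

c_1 = (4, -3, -2); ‖c_1‖ = 5.3852, so q_1 = (0.7428, -0.5571, -0.3714).
q_1·c_2 = 0.7428·2 + (-0.5571)·(-3) + (-0.3714)·0 = 3.1568.
u_2 = c_2 − 3.1568·q_1 = (-0.3448, -1.2414, 1.1724).
‖u_2‖ = 1.7420, so q_2 = (-0.1980, -0.7126, 0.6730).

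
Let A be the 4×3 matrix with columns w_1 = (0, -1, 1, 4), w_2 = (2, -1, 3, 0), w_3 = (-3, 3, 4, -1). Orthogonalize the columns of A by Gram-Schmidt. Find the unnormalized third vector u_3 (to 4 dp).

w_1 = (0, -1, 1, 4); ‖w_1‖ = 4.2426, so e_1 = (0.0000, -0.2357, 0.2357, 0.9428).
e_1·w_2 = 0.0000·2 + (-0.2357)·(-1) + 0.2357·3 + 0.9428·0 = 0.9428.
u_2 = w_2 − 0.9428·e_1 = (2.0000, -0.7778, 2.7778, -0.8889).
‖u_2‖ = 3.6209, so e_2 = (0.5523, -0.2148, 0.7671, -0.2455).
e_1·w_3 = 0.0000·(-3) + (-0.2357)·3 + 0.2357·4 + 0.9428·(-1) = -0.7071; e_2·w_3 = 0.5523·(-3) + (-0.2148)·3 + 0.7671·4 + (-0.2455)·(-1) = 1.0126.
u_3 = w_3 + 0.7071·e_1 − 1.0126·e_2 = (-3.5593, 3.0508, 3.3898, -0.0847).

u_3 = (-3.5593, 3.0508, 3.3898, -0.0847)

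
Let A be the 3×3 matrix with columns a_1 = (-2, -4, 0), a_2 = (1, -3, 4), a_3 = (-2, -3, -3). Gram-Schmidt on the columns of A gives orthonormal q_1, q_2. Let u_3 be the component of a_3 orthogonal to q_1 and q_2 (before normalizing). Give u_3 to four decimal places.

u_3 = (0.8381, -0.4190, -0.5238)

a_1 = (-2, -4, 0); ‖a_1‖ = 4.4721, so q_1 = (-0.4472, -0.8944, 0.0000).
q_1·a_2 = (-0.4472)·1 + (-0.8944)·(-3) + 0.0000·4 = 2.2361.
u_2 = a_2 − 2.2361·q_1 = (2.0000, -1.0000, 4.0000).
‖u_2‖ = 4.5826, so q_2 = (0.4364, -0.2182, 0.8729).
q_1·a_3 = (-0.4472)·(-2) + (-0.8944)·(-3) + 0.0000·(-3) = 3.5777; q_2·a_3 = 0.4364·(-2) + (-0.2182)·(-3) + 0.8729·(-3) = -2.8368.
u_3 = a_3 − 3.5777·q_1 + 2.8368·q_2 = (0.8381, -0.4190, -0.5238).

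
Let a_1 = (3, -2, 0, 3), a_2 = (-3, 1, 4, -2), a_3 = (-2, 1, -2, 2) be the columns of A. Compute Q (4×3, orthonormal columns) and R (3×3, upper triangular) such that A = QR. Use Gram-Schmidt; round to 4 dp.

e_1 = a_1/‖a_1‖ = (3, -2, 0, 3)/4.6904 = (0.6396, -0.4264, 0.0000, 0.6396).
r_{12} = e_1·a_2 = -3.6244.
u_2 = a_2 + 3.6244·e_1 = (-0.6818, -0.5455, 4.0000, 0.3182).
‖u_2‖ = 4.1065, so e_2 = (-0.1660, -0.1328, 0.9741, 0.0775).
r_{13} = e_1·a_3 = -0.4264; r_{23} = e_2·a_3 = -1.5939.
u_3 = a_3 + 0.4264·e_1 + 1.5939·e_2 = (-1.9919, 0.6065, -0.4474, 2.3962).
‖u_3‖ = 3.2059, so e_3 = (-0.6213, 0.1892, -0.1396, 0.7474).

Q = [[0.6396, -0.1660, -0.6213], [-0.4264, -0.1328, 0.1892], [0.0000, 0.9741, -0.1396], [0.6396, 0.0775, 0.7474]], R = [[4.6904, -3.6244, -0.4264], [0.0000, 4.1065, -1.5939], [0.0000, 0.0000, 3.2059]]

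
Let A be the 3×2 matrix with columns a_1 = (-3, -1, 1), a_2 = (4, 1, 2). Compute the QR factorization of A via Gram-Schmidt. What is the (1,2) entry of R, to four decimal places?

a_1 = (-3, -1, 1); ‖a_1‖ = 3.3166, so e_1 = (-0.9045, -0.3015, 0.3015).
r_{12} = e_1·a_2 = -3.3166.

r_{12} = -3.3166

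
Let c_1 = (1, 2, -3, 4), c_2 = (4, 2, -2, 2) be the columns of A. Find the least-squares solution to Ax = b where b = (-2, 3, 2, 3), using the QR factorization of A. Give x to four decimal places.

c_1 = (1, 2, -3, 4); ‖c_1‖ = 5.4772, so q_1 = (0.1826, 0.3651, -0.5477, 0.7303).
q_1·c_2 = 0.1826·4 + 0.3651·2 + (-0.5477)·(-2) + 0.7303·2 = 4.0166.
u_2 = c_2 − 4.0166·q_1 = (3.2667, 0.5333, 0.2000, -0.9333).
‖u_2‖ = 3.4448, so q_2 = (0.9483, 0.1548, 0.0581, -0.2709).
Qᵀb = (1.8257, -2.1288).
Back-substitute: x_2 = -2.1288/3.4448 = -0.6180.
x_1 = (1.8257 − 4.0166·(-0.6180))/5.4772 = 0.7865.

x = (0.7865, -0.6180)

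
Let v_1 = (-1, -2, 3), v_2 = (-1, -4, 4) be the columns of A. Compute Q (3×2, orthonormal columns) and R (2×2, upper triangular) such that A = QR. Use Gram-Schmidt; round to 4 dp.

Q = [[-0.2673, 0.4082], [-0.5345, -0.8165], [0.8018, -0.4082]], R = [[3.7417, 5.6125], [0.0000, 1.2247]]

v_1 = (-1, -2, 3); ‖v_1‖ = 3.7417, so q_1 = (-0.2673, -0.5345, 0.8018).
q_1·v_2 = (-0.2673)·(-1) + (-0.5345)·(-4) + 0.8018·4 = 5.6125.
u_2 = v_2 − 5.6125·q_1 = (0.5000, -1.0000, -0.5000).
‖u_2‖ = 1.2247, so q_2 = (0.4082, -0.8165, -0.4082).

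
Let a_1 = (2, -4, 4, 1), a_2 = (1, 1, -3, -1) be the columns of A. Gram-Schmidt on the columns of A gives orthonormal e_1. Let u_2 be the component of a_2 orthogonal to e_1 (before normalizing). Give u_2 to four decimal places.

u_2 = (1.8108, -0.6216, -1.3784, -0.5946)

e_1 = a_1/‖a_1‖ = (2, -4, 4, 1)/6.0828 = (0.3288, -0.6576, 0.6576, 0.1644).
r_{12} = e_1·a_2 = -2.4660.
u_2 = a_2 + 2.4660·e_1 = (1.8108, -0.6216, -1.3784, -0.5946).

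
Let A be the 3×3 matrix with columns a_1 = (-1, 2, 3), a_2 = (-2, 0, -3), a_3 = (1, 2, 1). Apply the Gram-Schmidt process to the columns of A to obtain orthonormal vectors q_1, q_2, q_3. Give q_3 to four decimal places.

q_1 = a_1/‖a_1‖ = (-1, 2, 3)/3.7417 = (-0.2673, 0.5345, 0.8018).
r_{12} = q_1·a_2 = -1.8708.
u_2 = a_2 + 1.8708·q_1 = (-2.5000, 1.0000, -1.5000).
‖u_2‖ = 3.0822, so q_2 = (-0.8111, 0.3244, -0.4867).
r_{13} = q_1·a_3 = 1.6036; r_{23} = q_2·a_3 = -0.6489.
u_3 = a_3 − 1.6036·q_1 + 0.6489·q_2 = (0.9023, 1.3534, -0.6015).
‖u_3‖ = 1.7342, so q_3 = (0.5203, 0.7804, -0.3468).

q_3 = (0.5203, 0.7804, -0.3468)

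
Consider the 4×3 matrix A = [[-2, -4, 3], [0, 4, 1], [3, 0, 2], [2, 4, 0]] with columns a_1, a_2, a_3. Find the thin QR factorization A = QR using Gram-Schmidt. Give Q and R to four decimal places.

Q = [[-0.4851, -0.3690, 0.7159], [0.0000, 0.6969, 0.5678], [0.7276, -0.4920, 0.3785], [0.4851, 0.3690, 0.1481]], R = [[4.1231, 3.8806, 0.0000], [0.0000, 5.7394, -1.3939], [0.0000, 0.0000, 3.4723]]

q_1 = a_1/‖a_1‖ = (-2, 0, 3, 2)/4.1231 = (-0.4851, 0.0000, 0.7276, 0.4851).
r_{12} = q_1·a_2 = 3.8806.
u_2 = a_2 − 3.8806·q_1 = (-2.1176, 4.0000, -2.8235, 2.1176).
‖u_2‖ = 5.7394, so q_2 = (-0.3690, 0.6969, -0.4920, 0.3690).
r_{13} = q_1·a_3 = 0.0000; r_{23} = q_2·a_3 = -1.3939.
u_3 = a_3 + 0.0000·q_1 + 1.3939·q_2 = (2.4857, 1.9714, 1.3143, 0.5143).
‖u_3‖ = 3.4723, so q_3 = (0.7159, 0.5678, 0.3785, 0.1481).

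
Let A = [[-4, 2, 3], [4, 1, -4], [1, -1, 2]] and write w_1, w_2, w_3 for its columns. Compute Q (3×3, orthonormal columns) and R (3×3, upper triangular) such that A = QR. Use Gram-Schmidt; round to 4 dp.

q_1 = w_1/‖w_1‖ = (-4, 4, 1)/5.7446 = (-0.6963, 0.6963, 0.1741).
r_{12} = q_1·w_2 = -0.8704.
u_2 = w_2 + 0.8704·q_1 = (1.3939, 1.6061, -0.8485).
‖u_2‖ = 2.2896, so q_2 = (0.6088, 0.7014, -0.3706).
r_{13} = q_1·w_3 = -4.5260; r_{23} = q_2·w_3 = -1.7205.
u_3 = w_3 + 4.5260·q_1 + 1.7205·q_2 = (0.8960, 0.3584, 2.1503).
‖u_3‖ = 2.3569, so q_3 = (0.3801, 0.1521, 0.9123).

Q = [[-0.6963, 0.6088, 0.3801], [0.6963, 0.7014, 0.1521], [0.1741, -0.3706, 0.9123]], R = [[5.7446, -0.8704, -4.5260], [0.0000, 2.2896, -1.7205], [0.0000, 0.0000, 2.3569]]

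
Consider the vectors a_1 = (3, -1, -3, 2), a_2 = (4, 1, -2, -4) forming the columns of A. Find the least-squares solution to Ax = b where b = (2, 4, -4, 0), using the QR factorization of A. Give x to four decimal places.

a_1 = (3, -1, -3, 2); ‖a_1‖ = 4.7958, so e_1 = (0.6255, -0.2085, -0.6255, 0.4170).
e_1·a_2 = 0.6255·4 + (-0.2085)·1 + (-0.6255)·(-2) + 0.4170·(-4) = 1.8766.
u_2 = a_2 − 1.8766·e_1 = (2.8261, 1.3913, -0.8261, -4.7826).
‖u_2‖ = 5.7860, so e_2 = (0.4884, 0.2405, -0.1428, -0.8266).
Qᵀb = (2.9192, 2.5098).
Back-substitute: x_2 = 2.5098/5.7860 = 0.4338.
x_1 = (2.9192 − 1.8766·0.4338)/4.7958 = 0.4390.

x = (0.4390, 0.4338)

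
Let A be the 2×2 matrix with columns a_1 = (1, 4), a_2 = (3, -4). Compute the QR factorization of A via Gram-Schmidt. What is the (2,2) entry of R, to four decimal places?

r_{22} = 3.8806

a_1 = (1, 4); ‖a_1‖ = 4.1231, so e_1 = (0.2425, 0.9701).
e_1·a_2 = 0.2425·3 + 0.9701·(-4) = -3.1530.
u_2 = a_2 + 3.1530·e_1 = (3.7647, -0.9412).
r_{22} = ‖u_2‖ = 3.8806.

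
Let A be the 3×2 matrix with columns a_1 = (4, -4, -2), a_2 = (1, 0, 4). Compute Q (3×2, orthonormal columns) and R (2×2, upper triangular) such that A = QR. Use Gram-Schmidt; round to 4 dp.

Q = [[0.6667, 0.3550], [-0.6667, -0.1092], [-0.3333, 0.9285]], R = [[6.0000, -0.6667], [0.0000, 4.0689]]

a_1 = (4, -4, -2); ‖a_1‖ = 6.0000, so q_1 = (0.6667, -0.6667, -0.3333).
q_1·a_2 = 0.6667·1 + (-0.6667)·0 + (-0.3333)·4 = -0.6667.
u_2 = a_2 + 0.6667·q_1 = (1.4444, -0.4444, 3.7778).
‖u_2‖ = 4.0689, so q_2 = (0.3550, -0.1092, 0.9285).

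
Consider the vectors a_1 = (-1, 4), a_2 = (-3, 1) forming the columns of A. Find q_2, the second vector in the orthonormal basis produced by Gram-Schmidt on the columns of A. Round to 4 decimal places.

q_2 = (-0.9701, -0.2425)

a_1 = (-1, 4); ‖a_1‖ = 4.1231, so q_1 = (-0.2425, 0.9701).
q_1·a_2 = (-0.2425)·(-3) + 0.9701·1 = 1.6977.
u_2 = a_2 − 1.6977·q_1 = (-2.5882, -0.6471).
‖u_2‖ = 2.6679, so q_2 = (-0.9701, -0.2425).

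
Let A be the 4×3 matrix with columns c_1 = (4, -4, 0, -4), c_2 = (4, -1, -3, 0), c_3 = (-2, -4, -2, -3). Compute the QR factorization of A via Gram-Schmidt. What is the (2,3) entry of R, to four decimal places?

c_1 = (4, -4, 0, -4); ‖c_1‖ = 6.9282, so q_1 = (0.5774, -0.5774, 0.0000, -0.5774).
q_1·c_2 = 0.5774·4 + (-0.5774)·(-1) + 0.0000·(-3) + (-0.5774)·0 = 2.8868.
u_2 = c_2 − 2.8868·q_1 = (2.3333, 0.6667, -3.0000, 1.6667).
‖u_2‖ = 4.2032, so q_2 = (0.5551, 0.1586, -0.7137, 0.3965).
r_{23} = q_2·c_3 = -1.5068.

r_{23} = -1.5068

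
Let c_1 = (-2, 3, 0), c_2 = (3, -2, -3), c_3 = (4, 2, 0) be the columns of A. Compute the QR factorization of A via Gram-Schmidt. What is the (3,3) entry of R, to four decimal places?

c_1 = (-2, 3, 0); ‖c_1‖ = 3.6056, so e_1 = (-0.5547, 0.8321, 0.0000).
e_1·c_2 = (-0.5547)·3 + 0.8321·(-2) + 0.0000·(-3) = -3.3282.
u_2 = c_2 + 3.3282·e_1 = (1.1538, 0.7692, -3.0000).
‖u_2‖ = 3.3050, so e_2 = (0.3491, 0.2327, -0.9077).
e_1·c_3 = (-0.5547)·4 + 0.8321·2 + 0.0000·0 = -0.5547; e_2·c_3 = 0.3491·4 + 0.2327·2 + (-0.9077)·0 = 1.8620.
u_3 = c_3 + 0.5547·e_1 − 1.8620·e_2 = (3.0423, 2.0282, 1.6901).
r_{33} = ‖u_3‖ = 4.0281.

r_{33} = 4.0281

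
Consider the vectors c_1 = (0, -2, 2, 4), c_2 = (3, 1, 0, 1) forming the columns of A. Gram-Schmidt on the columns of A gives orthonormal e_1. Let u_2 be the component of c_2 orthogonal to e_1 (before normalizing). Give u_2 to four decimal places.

u_2 = (3.0000, 1.1667, -0.1667, 0.6667)

c_1 = (0, -2, 2, 4); ‖c_1‖ = 4.8990, so e_1 = (0.0000, -0.4082, 0.4082, 0.8165).
e_1·c_2 = 0.0000·3 + (-0.4082)·1 + 0.4082·0 + 0.8165·1 = 0.4082.
u_2 = c_2 − 0.4082·e_1 = (3.0000, 1.1667, -0.1667, 0.6667).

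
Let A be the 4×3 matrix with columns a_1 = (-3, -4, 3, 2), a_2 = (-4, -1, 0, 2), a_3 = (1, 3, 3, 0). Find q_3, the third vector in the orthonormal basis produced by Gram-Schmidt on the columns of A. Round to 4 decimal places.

a_1 = (-3, -4, 3, 2); ‖a_1‖ = 6.1644, so q_1 = (-0.4867, -0.6489, 0.4867, 0.3244).
q_1·a_2 = (-0.4867)·(-4) + (-0.6489)·(-1) + 0.4867·0 + 0.3244·2 = 3.2444.
u_2 = a_2 − 3.2444·q_1 = (-2.4211, 1.1053, -1.5789, 0.9474).
‖u_2‖ = 3.2363, so q_2 = (-0.7481, 0.3415, -0.4879, 0.2927).
q_1·a_3 = (-0.4867)·1 + (-0.6489)·3 + 0.4867·3 + 0.3244·0 = -0.9733; q_2·a_3 = (-0.7481)·1 + 0.3415·3 + (-0.4879)·3 + 0.2927·0 = -1.1872.
u_3 = a_3 + 0.9733·q_1 + 1.1872·q_2 = (-0.3618, 2.7739, 2.8945, 0.6633).
‖u_3‖ = 4.0796, so q_3 = (-0.0887, 0.6799, 0.7095, 0.1626).

q_3 = (-0.0887, 0.6799, 0.7095, 0.1626)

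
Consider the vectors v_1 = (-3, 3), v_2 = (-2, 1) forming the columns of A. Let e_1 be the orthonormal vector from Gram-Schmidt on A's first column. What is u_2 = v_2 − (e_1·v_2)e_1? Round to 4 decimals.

v_1 = (-3, 3); ‖v_1‖ = 4.2426, so e_1 = (-0.7071, 0.7071).
e_1·v_2 = (-0.7071)·(-2) + 0.7071·1 = 2.1213.
u_2 = v_2 − 2.1213·e_1 = (-0.5000, -0.5000).

u_2 = (-0.5000, -0.5000)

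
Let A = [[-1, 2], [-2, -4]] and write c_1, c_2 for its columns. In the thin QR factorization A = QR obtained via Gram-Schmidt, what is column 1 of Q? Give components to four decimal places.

c_1 = (-1, -2); ‖c_1‖ = 2.2361, so q_1 = (-0.4472, -0.8944).

q_1 = (-0.4472, -0.8944)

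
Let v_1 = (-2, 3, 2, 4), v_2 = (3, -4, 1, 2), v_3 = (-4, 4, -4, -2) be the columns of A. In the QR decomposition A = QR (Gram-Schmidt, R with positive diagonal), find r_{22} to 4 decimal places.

v_1 = (-2, 3, 2, 4); ‖v_1‖ = 5.7446, so q_1 = (-0.3482, 0.5222, 0.3482, 0.6963).
q_1·v_2 = (-0.3482)·3 + 0.5222·(-4) + 0.3482·1 + 0.6963·2 = -1.3926.
u_2 = v_2 + 1.3926·q_1 = (2.5152, -3.2727, 1.4848, 2.9697).
r_{22} = ‖u_2‖ = 5.2972.

r_{22} = 5.2972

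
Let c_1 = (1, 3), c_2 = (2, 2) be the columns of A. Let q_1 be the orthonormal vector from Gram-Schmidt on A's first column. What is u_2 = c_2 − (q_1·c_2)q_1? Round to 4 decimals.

c_1 = (1, 3); ‖c_1‖ = 3.1623, so q_1 = (0.3162, 0.9487).
q_1·c_2 = 0.3162·2 + 0.9487·2 = 2.5298.
u_2 = c_2 − 2.5298·q_1 = (1.2000, -0.4000).

u_2 = (1.2000, -0.4000)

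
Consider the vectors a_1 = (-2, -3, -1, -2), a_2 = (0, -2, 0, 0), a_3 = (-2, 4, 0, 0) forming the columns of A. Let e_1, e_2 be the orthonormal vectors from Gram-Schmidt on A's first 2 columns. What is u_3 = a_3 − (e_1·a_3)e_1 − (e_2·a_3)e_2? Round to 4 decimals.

u_3 = (-1.1111, 0.0000, 0.4444, 0.8889)

e_1 = a_1/‖a_1‖ = (-2, -3, -1, -2)/4.2426 = (-0.4714, -0.7071, -0.2357, -0.4714).
r_{12} = e_1·a_2 = 1.4142.
u_2 = a_2 − 1.4142·e_1 = (0.6667, -1.0000, 0.3333, 0.6667).
‖u_2‖ = 1.4142, so e_2 = (0.4714, -0.7071, 0.2357, 0.4714).
r_{13} = e_1·a_3 = -1.8856; r_{23} = e_2·a_3 = -3.7712.
u_3 = a_3 + 1.8856·e_1 + 3.7712·e_2 = (-1.1111, 0.0000, 0.4444, 0.8889).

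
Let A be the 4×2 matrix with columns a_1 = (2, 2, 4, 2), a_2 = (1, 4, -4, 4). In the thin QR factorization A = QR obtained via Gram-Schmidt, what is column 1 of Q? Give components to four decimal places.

e_1 = (0.3780, 0.3780, 0.7559, 0.3780)

a_1 = (2, 2, 4, 2); ‖a_1‖ = 5.2915, so e_1 = (0.3780, 0.3780, 0.7559, 0.3780).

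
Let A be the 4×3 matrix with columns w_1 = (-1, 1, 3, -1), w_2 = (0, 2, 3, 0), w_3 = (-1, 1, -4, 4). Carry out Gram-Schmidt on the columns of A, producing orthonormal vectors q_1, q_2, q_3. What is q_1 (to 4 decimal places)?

q_1 = (-0.2887, 0.2887, 0.8660, -0.2887)

w_1 = (-1, 1, 3, -1); ‖w_1‖ = 3.4641, so q_1 = (-0.2887, 0.2887, 0.8660, -0.2887).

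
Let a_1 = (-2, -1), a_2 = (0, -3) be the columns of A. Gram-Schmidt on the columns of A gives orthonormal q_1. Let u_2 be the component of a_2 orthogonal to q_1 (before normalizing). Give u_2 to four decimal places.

u_2 = (1.2000, -2.4000)

a_1 = (-2, -1); ‖a_1‖ = 2.2361, so q_1 = (-0.8944, -0.4472).
q_1·a_2 = (-0.8944)·0 + (-0.4472)·(-3) = 1.3416.
u_2 = a_2 − 1.3416·q_1 = (1.2000, -2.4000).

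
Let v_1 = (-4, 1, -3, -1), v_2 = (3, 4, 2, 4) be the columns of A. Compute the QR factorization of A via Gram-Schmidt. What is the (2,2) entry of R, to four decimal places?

q_1 = v_1/‖v_1‖ = (-4, 1, -3, -1)/5.1962 = (-0.7698, 0.1925, -0.5774, -0.1925).
r_{12} = q_1·v_2 = -3.4641.
u_2 = v_2 + 3.4641·q_1 = (0.3333, 4.6667, 0.0000, 3.3333).
r_{22} = ‖u_2‖ = 5.7446.

r_{22} = 5.7446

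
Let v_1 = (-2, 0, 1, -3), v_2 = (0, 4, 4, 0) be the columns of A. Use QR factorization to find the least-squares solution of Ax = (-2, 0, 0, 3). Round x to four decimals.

x = (-0.3704, 0.0463)

v_1 = (-2, 0, 1, -3); ‖v_1‖ = 3.7417, so q_1 = (-0.5345, 0.0000, 0.2673, -0.8018).
q_1·v_2 = (-0.5345)·0 + 0.0000·4 + 0.2673·4 + (-0.8018)·0 = 1.0690.
u_2 = v_2 − 1.0690·q_1 = (0.5714, 4.0000, 3.7143, 0.8571).
‖u_2‖ = 5.5549, so q_2 = (0.1029, 0.7201, 0.6686, 0.1543).
Qᵀb = (-1.3363, 0.2572).
Back-substitute: x_2 = 0.2572/5.5549 = 0.0463.
x_1 = (-1.3363 − 1.0690·0.0463)/3.7417 = -0.3704.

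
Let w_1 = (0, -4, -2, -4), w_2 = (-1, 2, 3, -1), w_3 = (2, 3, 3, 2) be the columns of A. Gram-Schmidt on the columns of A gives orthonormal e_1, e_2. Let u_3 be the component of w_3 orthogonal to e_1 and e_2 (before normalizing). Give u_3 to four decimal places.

w_1 = (0, -4, -2, -4); ‖w_1‖ = 6.0000, so e_1 = (0.0000, -0.6667, -0.3333, -0.6667).
e_1·w_2 = 0.0000·(-1) + (-0.6667)·2 + (-0.3333)·3 + (-0.6667)·(-1) = -1.6667.
u_2 = w_2 + 1.6667·e_1 = (-1.0000, 0.8889, 2.4444, -2.1111).
‖u_2‖ = 3.4960, so e_2 = (-0.2860, 0.2543, 0.6992, -0.6039).
e_1·w_3 = 0.0000·2 + (-0.6667)·3 + (-0.3333)·3 + (-0.6667)·2 = -4.3333; e_2·w_3 = (-0.2860)·2 + 0.2543·3 + 0.6992·3 + (-0.6039)·2 = 1.0806.
u_3 = w_3 + 4.3333·e_1 − 1.0806·e_2 = (2.3091, -0.1636, 0.8000, -0.2364).

u_3 = (2.3091, -0.1636, 0.8000, -0.2364)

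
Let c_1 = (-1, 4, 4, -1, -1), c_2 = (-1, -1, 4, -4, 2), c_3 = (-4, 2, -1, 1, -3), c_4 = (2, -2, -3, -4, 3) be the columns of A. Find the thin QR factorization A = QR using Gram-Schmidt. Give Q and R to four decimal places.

Q = [[-0.1690, -0.1017, -0.9023, 0.1212], [0.6761, -0.4831, -0.1222, 0.4655], [0.6761, 0.4068, -0.2169, -0.5692], [-0.1690, -0.6356, -0.1253, -0.6560], [-0.1690, 0.4322, -0.3289, 0.1198]], R = [[5.9161, 2.5355, 1.6903, -3.5496], [0.0000, 5.6188, -2.8984, 3.3815], [0.0000, 0.0000, 4.4432, -1.3952], [0.0000, 0.0000, 0.0000, 4.0024]]

q_1 = c_1/‖c_1‖ = (-1, 4, 4, -1, -1)/5.9161 = (-0.1690, 0.6761, 0.6761, -0.1690, -0.1690).
r_{12} = q_1·c_2 = 2.5355.
u_2 = c_2 − 2.5355·q_1 = (-0.5714, -2.7143, 2.2857, -3.5714, 2.4286).
‖u_2‖ = 5.6188, so q_2 = (-0.1017, -0.4831, 0.4068, -0.6356, 0.4322).
r_{13} = q_1·c_3 = 1.6903; r_{23} = q_2·c_3 = -2.8984.
u_3 = c_3 − 1.6903·q_1 + 2.8984·q_2 = (-4.0090, -0.5430, -0.9638, -0.5566, -1.4615).
‖u_3‖ = 4.4432, so q_3 = (-0.9023, -0.1222, -0.2169, -0.1253, -0.3289).
r_{14} = q_1·c_4 = -3.5496; r_{24} = q_2·c_4 = 3.3815; r_{34} = q_3·c_4 = -1.3952.
u_4 = c_4 + 3.5496·q_1 − 3.3815·q_2 + 1.3952·q_3 = (0.4850, 1.8630, -2.2782, -2.6254, 0.4795).
‖u_4‖ = 4.0024, so q_4 = (0.1212, 0.4655, -0.5692, -0.6560, 0.1198).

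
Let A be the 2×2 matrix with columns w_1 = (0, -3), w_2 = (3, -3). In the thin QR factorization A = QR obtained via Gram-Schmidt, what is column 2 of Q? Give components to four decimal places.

e_2 = (1.0000, 0.0000)

w_1 = (0, -3); ‖w_1‖ = 3.0000, so e_1 = (0.0000, -1.0000).
e_1·w_2 = 0.0000·3 + (-1.0000)·(-3) = 3.0000.
u_2 = w_2 − 3.0000·e_1 = (3.0000, 0.0000).
‖u_2‖ = 3.0000, so e_2 = (1.0000, 0.0000).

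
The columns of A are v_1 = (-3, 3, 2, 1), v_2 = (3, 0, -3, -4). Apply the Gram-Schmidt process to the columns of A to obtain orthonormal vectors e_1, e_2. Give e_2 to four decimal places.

v_1 = (-3, 3, 2, 1); ‖v_1‖ = 4.7958, so e_1 = (-0.6255, 0.6255, 0.4170, 0.2085).
e_1·v_2 = (-0.6255)·3 + 0.6255·0 + 0.4170·(-3) + 0.2085·(-4) = -3.9618.
u_2 = v_2 + 3.9618·e_1 = (0.5217, 2.4783, -1.3478, -3.1739).
‖u_2‖ = 4.2784, so e_2 = (0.1219, 0.5793, -0.3150, -0.7419).

e_2 = (0.1219, 0.5793, -0.3150, -0.7419)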